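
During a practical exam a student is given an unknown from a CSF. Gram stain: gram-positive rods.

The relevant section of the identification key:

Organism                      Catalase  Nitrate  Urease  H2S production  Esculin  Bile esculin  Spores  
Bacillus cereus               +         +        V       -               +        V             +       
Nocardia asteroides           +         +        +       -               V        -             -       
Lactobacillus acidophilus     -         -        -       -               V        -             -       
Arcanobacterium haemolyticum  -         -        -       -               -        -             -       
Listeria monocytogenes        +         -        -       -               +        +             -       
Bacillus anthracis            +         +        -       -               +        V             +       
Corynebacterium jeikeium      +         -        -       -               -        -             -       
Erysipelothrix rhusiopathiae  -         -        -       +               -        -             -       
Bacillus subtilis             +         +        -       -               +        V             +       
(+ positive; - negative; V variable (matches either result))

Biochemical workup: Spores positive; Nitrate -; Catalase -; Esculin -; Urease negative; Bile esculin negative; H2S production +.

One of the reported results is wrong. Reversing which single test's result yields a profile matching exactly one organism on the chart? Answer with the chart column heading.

Spores

As reported, no row in the chart matches all 7 reactions.
Reversing Esculin → still no organism matches.
Reversing Nitrate → still no organism matches.
Reversing Spores (to -) → unique match: Erysipelothrix rhusiopathiae.
Reversing Catalase → still no organism matches.
Reversing H2S production → still no organism matches.
Reversing Bile esculin → still no organism matches.
Reversing Urease → still no organism matches.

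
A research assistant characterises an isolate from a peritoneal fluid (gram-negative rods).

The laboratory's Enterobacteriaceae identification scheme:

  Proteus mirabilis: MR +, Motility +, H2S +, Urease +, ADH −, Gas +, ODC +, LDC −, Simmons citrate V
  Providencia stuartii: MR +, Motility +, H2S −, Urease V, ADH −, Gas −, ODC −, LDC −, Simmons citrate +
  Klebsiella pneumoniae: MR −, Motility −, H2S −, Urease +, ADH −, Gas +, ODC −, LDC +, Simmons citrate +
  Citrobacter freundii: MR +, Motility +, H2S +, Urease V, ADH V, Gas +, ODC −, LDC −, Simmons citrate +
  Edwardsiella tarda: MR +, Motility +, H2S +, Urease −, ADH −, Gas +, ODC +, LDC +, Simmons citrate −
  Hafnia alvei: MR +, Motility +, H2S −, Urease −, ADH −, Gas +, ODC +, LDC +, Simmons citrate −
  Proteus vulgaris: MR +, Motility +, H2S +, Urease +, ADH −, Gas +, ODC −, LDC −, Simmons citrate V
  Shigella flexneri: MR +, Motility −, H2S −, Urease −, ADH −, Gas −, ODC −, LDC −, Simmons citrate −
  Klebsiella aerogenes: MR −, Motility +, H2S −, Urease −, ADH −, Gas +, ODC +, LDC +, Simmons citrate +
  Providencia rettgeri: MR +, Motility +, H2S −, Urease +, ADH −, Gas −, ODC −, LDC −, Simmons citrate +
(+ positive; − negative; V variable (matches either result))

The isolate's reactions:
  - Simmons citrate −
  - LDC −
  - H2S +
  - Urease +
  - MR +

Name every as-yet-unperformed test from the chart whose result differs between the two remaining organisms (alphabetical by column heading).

ODC

H2S +: excludes 6 organisms — 4 left.
MR +: all 4 remaining candidates are consistent.
Urease +: excludes Edwardsiella tarda — 3 left.
LDC −: all 3 remaining candidates are consistent.
Simmons citrate −: excludes Citrobacter freundii — 2 left.
Two candidates remain: Proteus mirabilis and Proteus vulgaris.
  Motility: + vs + — same for both, does not separate.
  ADH: − vs − — same for both, does not separate.
  Gas: + vs + — same for both, does not separate.
  ODC: Proteus mirabilis +, Proteus vulgaris − — discriminates.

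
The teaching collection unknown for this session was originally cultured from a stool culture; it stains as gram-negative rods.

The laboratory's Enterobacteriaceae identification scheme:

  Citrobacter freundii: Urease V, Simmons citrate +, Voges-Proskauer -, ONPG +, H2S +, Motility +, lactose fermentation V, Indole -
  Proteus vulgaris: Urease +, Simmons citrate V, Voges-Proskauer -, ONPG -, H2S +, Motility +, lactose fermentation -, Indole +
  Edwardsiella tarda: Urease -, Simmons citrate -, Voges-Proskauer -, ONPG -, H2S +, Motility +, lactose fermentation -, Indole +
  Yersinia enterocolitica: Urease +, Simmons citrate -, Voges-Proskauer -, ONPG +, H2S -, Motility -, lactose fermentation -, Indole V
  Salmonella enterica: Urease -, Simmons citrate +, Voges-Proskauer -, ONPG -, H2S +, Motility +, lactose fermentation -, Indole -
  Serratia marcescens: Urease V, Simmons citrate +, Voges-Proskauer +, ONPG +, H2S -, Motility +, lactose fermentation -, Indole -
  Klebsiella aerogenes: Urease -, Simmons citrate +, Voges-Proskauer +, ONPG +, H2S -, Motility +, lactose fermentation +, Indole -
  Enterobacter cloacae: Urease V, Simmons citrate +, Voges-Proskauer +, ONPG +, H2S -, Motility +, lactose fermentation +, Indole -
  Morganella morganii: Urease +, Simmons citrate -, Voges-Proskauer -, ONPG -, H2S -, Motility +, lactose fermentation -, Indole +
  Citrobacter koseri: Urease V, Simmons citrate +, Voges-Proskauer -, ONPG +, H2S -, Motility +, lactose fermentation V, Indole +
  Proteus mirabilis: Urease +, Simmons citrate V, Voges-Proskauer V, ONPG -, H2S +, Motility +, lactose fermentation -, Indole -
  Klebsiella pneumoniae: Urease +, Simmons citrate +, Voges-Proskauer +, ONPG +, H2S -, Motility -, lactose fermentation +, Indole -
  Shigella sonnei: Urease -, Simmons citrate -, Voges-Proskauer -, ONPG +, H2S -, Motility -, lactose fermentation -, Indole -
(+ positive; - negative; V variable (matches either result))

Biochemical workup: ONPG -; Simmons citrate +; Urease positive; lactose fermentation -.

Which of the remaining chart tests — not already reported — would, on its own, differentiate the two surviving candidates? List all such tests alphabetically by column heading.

Indole

ONPG -: excludes 8 organisms — 5 left.
lactose fermentation -: all 5 remaining candidates are consistent.
Simmons citrate +: excludes Edwardsiella tarda, Morganella morganii — 3 left.
Urease +: excludes Salmonella enterica — 2 left.
Two candidates remain: Proteus mirabilis and Proteus vulgaris.
  Voges-Proskauer: V vs - — variable for at least one, does not separate.
  H2S: + vs + — same for both, does not separate.
  Motility: + vs + — same for both, does not separate.
  Indole: Proteus mirabilis -, Proteus vulgaris + — discriminates.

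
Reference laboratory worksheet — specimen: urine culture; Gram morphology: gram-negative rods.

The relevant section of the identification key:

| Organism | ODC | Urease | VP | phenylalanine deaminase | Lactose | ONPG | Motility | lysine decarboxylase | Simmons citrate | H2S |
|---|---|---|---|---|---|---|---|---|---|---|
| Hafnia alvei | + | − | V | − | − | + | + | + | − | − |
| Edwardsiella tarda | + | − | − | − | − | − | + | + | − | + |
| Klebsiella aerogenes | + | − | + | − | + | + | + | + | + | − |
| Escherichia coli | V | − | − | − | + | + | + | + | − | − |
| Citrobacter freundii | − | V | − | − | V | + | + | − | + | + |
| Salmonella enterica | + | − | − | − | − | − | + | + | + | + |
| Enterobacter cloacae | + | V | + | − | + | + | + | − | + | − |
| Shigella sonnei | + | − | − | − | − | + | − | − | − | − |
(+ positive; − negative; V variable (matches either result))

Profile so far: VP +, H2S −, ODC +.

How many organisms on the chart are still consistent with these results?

3

H2S −: excludes Edwardsiella tarda, Citrobacter freundii, Salmonella enterica — 5 left.
ODC +: all 5 remaining candidates are consistent.
VP +: excludes Escherichia coli, Shigella sonnei — 3 left.
Still consistent: Enterobacter cloacae, Hafnia alvei, Klebsiella aerogenes.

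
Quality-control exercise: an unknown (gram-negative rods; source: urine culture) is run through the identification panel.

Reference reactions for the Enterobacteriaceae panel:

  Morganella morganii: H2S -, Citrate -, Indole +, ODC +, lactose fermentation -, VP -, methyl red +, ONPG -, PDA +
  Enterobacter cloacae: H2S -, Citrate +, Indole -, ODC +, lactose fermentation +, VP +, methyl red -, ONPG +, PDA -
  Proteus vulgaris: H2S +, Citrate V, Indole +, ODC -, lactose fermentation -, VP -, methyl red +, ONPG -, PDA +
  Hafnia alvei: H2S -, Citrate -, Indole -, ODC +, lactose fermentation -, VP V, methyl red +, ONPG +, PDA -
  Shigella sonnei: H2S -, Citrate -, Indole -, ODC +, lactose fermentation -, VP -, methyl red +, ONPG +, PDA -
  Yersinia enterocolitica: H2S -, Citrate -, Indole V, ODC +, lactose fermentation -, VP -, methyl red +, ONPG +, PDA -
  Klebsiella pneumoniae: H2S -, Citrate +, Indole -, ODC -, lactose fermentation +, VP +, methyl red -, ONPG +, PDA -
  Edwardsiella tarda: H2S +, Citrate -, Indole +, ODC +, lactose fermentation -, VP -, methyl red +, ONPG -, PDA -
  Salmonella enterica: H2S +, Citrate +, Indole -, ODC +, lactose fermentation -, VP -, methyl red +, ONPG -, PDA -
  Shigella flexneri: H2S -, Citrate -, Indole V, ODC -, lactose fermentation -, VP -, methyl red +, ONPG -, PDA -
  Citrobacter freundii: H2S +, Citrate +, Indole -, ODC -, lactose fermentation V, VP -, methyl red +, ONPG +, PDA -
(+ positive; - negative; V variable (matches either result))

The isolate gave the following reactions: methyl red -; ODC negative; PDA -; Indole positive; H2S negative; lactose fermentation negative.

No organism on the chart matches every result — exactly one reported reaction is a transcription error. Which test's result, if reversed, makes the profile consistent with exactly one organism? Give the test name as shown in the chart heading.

As reported, no row in the chart matches all 6 reactions.
Reversing H2S → still no organism matches.
Reversing methyl red (to +) → unique match: Shigella flexneri.
Reversing lactose fermentation → still no organism matches.
Reversing PDA → still no organism matches.
Reversing ODC → still no organism matches.
Reversing Indole → still no organism matches.

methyl red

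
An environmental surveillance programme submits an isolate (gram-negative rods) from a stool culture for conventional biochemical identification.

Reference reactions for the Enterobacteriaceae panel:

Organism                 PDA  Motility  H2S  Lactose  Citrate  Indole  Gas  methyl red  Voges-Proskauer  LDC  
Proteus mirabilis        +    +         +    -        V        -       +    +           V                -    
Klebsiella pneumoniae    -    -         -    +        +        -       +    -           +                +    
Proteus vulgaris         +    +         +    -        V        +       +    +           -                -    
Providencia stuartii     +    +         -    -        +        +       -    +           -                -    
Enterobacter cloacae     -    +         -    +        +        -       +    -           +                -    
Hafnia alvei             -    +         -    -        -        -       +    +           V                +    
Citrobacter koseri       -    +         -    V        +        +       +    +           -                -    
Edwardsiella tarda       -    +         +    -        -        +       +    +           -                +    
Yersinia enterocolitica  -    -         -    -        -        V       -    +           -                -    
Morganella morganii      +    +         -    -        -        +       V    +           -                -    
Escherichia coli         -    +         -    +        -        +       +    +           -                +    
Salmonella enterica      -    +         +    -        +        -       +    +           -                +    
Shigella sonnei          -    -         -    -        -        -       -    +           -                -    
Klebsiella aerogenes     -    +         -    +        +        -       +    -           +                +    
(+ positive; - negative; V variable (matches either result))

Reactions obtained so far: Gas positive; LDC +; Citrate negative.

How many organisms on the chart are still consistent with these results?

3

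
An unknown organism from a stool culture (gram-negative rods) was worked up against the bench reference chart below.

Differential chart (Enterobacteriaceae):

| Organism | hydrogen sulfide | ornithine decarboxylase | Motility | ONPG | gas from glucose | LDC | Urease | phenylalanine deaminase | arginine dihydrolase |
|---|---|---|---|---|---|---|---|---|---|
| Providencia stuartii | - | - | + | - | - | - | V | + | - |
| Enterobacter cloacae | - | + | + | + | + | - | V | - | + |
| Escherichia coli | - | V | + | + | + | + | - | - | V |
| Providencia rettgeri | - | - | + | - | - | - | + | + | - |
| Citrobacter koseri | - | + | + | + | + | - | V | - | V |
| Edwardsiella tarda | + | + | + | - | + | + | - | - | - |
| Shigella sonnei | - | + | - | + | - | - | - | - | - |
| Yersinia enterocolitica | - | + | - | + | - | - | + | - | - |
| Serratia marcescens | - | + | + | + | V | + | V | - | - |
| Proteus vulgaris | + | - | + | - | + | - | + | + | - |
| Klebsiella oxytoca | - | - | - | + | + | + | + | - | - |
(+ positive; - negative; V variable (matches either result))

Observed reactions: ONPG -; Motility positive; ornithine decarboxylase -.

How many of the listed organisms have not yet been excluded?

3

ONPG -: excludes 7 organisms — 4 left.
ornithine decarboxylase -: excludes Edwardsiella tarda — 3 left.
Motility +: all 3 remaining candidates are consistent.
Still consistent: Proteus vulgaris, Providencia rettgeri, Providencia stuartii.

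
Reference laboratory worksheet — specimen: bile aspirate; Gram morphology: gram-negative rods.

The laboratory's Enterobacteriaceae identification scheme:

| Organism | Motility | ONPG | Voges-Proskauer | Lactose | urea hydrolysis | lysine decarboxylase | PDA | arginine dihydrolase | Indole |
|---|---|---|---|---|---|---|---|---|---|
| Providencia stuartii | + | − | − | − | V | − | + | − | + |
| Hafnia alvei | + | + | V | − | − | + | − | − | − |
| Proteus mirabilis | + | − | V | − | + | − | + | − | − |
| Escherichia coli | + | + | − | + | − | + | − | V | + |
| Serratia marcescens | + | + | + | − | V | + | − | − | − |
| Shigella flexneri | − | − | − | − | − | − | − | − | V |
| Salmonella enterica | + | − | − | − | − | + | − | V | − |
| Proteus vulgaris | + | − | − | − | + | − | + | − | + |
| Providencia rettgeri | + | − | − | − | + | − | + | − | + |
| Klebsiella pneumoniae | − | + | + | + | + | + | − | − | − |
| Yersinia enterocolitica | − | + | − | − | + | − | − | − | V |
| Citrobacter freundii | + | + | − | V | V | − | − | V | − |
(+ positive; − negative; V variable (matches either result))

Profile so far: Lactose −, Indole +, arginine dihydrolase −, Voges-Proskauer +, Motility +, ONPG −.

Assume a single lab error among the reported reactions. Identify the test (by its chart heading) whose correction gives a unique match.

Indole

As reported, no row in the chart matches all 6 reactions.
Reversing Indole (to −) → unique match: Proteus mirabilis.
Reversing ONPG → still no organism matches.
Reversing Motility → still no organism matches.
Reversing Lactose → still no organism matches.
Reversing arginine dihydrolase → still no organism matches.
Reversing Voges-Proskauer → 3 organisms match (not unique).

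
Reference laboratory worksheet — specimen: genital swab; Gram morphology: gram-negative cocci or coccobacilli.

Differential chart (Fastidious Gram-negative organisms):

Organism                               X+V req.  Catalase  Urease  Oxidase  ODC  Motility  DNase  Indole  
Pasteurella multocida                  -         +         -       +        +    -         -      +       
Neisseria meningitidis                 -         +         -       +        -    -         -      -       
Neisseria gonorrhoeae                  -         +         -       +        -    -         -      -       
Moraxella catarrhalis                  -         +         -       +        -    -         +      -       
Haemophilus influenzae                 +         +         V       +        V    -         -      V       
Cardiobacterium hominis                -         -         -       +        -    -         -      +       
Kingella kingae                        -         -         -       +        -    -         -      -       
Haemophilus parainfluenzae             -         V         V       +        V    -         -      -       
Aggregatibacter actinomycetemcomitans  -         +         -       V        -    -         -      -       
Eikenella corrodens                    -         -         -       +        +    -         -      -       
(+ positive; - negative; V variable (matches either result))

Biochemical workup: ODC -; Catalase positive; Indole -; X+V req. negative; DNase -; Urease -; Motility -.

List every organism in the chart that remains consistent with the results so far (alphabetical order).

Motility -: all 10 remaining candidates are consistent.
DNase -: excludes Moraxella catarrhalis — 9 left.
Indole -: excludes Pasteurella multocida, Cardiobacterium hominis — 7 left.
Catalase +: excludes Kingella kingae, Eikenella corrodens — 5 left.
ODC -: all 5 remaining candidates are consistent.
Urease -: all 5 remaining candidates are consistent.
X+V req. -: excludes Haemophilus influenzae — 4 left.

Aggregatibacter actinomycetemcomitans, Haemophilus parainfluenzae, Neisseria gonorrhoeae, Neisseria meningitidis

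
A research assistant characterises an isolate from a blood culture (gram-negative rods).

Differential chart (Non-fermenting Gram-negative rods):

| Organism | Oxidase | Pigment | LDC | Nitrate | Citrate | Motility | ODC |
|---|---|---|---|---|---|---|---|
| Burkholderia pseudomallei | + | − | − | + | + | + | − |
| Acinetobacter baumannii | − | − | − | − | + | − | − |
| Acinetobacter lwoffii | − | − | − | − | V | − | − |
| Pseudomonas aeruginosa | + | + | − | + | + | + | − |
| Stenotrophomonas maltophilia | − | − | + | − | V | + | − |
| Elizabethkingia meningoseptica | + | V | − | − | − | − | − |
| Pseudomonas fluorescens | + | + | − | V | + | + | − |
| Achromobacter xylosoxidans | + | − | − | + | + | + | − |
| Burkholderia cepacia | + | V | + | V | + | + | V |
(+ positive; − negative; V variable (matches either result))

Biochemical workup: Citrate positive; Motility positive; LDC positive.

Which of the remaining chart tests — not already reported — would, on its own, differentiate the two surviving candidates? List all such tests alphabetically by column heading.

LDC +: excludes 7 organisms — 2 left.
Citrate +: all 2 remaining candidates are consistent.
Motility +: all 2 remaining candidates are consistent.
Two candidates remain: Burkholderia cepacia and Stenotrophomonas maltophilia.
  Oxidase: Burkholderia cepacia +, Stenotrophomonas maltophilia − — discriminates.
  Pigment: V vs − — variable for at least one, does not separate.
  Nitrate: V vs − — variable for at least one, does not separate.
  ODC: V vs − — variable for at least one, does not separate.

Oxidase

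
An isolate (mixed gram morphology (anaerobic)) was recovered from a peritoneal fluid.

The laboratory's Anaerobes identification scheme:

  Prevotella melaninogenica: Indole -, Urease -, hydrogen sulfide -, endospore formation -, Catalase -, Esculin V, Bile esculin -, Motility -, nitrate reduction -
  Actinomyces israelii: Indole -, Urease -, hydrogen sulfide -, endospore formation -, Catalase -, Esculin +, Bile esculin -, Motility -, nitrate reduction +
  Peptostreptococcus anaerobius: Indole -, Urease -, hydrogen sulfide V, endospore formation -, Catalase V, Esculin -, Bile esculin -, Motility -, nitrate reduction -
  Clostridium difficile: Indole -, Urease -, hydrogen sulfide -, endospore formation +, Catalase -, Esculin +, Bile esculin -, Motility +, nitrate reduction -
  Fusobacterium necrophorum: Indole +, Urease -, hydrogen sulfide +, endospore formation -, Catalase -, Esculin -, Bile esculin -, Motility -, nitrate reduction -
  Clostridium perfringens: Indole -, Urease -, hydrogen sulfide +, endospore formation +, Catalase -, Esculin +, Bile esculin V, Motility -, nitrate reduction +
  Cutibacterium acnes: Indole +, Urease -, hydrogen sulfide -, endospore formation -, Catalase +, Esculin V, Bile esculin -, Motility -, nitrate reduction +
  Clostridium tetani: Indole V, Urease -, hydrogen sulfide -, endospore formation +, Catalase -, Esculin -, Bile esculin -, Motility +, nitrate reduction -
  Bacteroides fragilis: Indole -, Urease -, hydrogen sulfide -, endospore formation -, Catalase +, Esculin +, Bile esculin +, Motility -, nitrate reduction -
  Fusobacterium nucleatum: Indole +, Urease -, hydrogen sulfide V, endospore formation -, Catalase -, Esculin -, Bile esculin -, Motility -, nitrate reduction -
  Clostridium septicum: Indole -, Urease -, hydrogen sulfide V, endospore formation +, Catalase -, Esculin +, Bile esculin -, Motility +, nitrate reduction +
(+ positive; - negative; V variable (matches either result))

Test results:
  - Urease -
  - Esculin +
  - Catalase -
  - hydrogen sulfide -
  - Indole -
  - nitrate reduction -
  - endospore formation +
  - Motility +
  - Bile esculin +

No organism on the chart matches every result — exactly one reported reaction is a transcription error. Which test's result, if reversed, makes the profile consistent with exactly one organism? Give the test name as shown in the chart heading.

Bile esculin

As reported, no row in the chart matches all 9 reactions.
Reversing hydrogen sulfide → still no organism matches.
Reversing Catalase → still no organism matches.
Reversing Motility → still no organism matches.
Reversing endospore formation → still no organism matches.
Reversing Esculin → still no organism matches.
Reversing nitrate reduction → still no organism matches.
Reversing Urease → still no organism matches.
Reversing Bile esculin (to -) → unique match: Clostridium difficile.
Reversing Indole → still no organism matches.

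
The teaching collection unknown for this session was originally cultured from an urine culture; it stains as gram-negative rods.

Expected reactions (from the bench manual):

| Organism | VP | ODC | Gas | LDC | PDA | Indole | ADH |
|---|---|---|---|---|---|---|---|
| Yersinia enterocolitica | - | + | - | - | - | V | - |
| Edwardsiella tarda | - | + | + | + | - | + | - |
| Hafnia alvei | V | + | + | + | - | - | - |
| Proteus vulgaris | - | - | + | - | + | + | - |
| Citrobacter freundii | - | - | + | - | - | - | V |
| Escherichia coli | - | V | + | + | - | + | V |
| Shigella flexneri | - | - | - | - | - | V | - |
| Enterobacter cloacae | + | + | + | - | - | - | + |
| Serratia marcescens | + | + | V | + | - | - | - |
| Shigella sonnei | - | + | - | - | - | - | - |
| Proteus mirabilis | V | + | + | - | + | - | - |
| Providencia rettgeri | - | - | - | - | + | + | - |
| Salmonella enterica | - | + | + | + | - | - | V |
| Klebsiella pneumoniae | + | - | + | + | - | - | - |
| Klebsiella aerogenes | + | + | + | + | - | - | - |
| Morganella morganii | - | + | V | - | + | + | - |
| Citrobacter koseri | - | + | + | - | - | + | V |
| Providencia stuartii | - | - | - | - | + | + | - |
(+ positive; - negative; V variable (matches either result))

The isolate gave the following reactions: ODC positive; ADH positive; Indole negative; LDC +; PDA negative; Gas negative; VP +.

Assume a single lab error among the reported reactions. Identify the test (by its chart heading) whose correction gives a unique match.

As reported, no row in the chart matches all 7 reactions.
Reversing ADH (to -) → unique match: Serratia marcescens.
Reversing LDC → still no organism matches.
Reversing ODC → still no organism matches.
Reversing Gas → still no organism matches.
Reversing Indole → still no organism matches.
Reversing PDA → still no organism matches.
Reversing VP → still no organism matches.

ADH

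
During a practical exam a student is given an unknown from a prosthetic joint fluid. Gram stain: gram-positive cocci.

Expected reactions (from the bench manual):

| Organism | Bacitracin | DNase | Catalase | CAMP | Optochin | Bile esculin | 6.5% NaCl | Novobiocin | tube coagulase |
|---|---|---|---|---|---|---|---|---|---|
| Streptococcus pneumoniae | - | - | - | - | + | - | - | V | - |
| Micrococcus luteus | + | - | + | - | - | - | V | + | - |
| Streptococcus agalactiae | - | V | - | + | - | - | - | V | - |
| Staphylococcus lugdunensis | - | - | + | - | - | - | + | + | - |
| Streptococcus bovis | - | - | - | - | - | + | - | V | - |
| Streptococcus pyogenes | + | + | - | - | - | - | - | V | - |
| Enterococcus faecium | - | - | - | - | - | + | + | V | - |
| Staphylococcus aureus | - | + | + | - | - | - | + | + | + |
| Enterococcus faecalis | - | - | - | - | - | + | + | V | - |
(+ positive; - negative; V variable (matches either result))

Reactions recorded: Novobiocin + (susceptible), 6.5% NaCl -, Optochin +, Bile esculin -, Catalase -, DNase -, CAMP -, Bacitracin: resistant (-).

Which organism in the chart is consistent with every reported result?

Streptococcus pneumoniae

DNase -: excludes Streptococcus pyogenes, Staphylococcus aureus — 7 left.
Novobiocin +: all 7 remaining candidates are consistent.
Catalase -: excludes Micrococcus luteus, Staphylococcus lugdunensis — 5 left.
CAMP -: excludes Streptococcus agalactiae — 4 left.
Bile esculin -: excludes Streptococcus bovis, Enterococcus faecium, Enterococcus faecalis — 1 left.
6.5% NaCl -: the one remaining candidate is consistent.
Bacitracin -: the one remaining candidate is consistent.
Optochin +: the one remaining candidate is consistent.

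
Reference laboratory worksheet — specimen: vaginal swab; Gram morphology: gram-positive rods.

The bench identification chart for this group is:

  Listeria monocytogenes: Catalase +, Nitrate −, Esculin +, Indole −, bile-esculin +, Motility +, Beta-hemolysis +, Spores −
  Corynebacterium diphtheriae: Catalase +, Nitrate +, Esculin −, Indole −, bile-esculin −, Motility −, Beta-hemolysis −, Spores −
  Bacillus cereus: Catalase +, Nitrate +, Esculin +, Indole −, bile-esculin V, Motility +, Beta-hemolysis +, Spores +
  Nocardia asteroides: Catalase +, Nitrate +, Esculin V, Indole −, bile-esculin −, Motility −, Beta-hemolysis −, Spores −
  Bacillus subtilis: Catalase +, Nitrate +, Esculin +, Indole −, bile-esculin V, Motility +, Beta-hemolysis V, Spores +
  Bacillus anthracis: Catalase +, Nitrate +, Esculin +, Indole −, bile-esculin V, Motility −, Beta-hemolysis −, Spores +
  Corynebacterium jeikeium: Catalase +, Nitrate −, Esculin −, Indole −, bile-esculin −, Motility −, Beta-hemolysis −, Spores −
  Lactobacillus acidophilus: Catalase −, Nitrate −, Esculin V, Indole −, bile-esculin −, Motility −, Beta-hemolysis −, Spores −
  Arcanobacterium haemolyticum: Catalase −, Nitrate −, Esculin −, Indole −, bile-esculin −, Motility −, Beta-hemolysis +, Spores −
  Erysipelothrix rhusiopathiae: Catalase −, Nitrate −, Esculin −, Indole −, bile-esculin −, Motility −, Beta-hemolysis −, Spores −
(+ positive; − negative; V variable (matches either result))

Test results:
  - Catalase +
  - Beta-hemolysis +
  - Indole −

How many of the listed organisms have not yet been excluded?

3

Catalase +: excludes Lactobacillus acidophilus, Arcanobacterium haemolyticum, Erysipelothrix rhusiopathiae — 7 left.
Indole −: all 7 remaining candidates are consistent.
Beta-hemolysis +: excludes Corynebacterium diphtheriae, Nocardia asteroides, Bacillus anthracis, Corynebacterium jeikeium — 3 left.
Still consistent: Bacillus cereus, Bacillus subtilis, Listeria monocytogenes.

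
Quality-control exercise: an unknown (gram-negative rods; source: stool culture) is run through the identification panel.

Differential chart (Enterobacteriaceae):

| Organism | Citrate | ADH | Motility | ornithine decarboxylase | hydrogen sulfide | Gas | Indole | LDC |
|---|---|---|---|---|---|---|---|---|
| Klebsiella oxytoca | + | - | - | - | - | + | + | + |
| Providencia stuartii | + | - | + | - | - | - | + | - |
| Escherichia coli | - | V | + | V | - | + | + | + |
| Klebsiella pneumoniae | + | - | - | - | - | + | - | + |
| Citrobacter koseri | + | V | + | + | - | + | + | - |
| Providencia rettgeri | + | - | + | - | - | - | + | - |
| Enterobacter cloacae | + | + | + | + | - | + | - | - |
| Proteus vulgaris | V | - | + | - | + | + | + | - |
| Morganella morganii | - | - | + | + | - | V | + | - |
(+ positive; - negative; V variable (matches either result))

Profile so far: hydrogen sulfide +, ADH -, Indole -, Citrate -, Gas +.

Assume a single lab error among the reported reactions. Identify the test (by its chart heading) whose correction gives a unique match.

Indole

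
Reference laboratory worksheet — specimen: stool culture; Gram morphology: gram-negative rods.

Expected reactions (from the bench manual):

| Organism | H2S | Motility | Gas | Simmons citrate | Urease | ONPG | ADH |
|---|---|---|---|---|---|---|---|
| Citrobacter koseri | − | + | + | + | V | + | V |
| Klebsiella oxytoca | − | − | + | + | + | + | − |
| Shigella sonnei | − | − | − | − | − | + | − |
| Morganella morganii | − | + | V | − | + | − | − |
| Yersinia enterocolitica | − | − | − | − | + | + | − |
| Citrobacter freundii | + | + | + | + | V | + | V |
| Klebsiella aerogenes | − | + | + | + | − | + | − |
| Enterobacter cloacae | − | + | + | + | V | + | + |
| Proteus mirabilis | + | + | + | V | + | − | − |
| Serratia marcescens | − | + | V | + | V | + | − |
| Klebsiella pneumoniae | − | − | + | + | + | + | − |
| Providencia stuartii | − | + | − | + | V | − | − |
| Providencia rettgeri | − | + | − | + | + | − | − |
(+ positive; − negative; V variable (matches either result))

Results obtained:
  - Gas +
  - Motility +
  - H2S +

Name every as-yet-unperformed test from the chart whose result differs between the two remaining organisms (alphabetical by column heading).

Motility +: excludes Klebsiella oxytoca, Shigella sonnei, Yersinia enterocolitica, Klebsiella pneumoniae — 9 left.
H2S +: excludes 7 organisms — 2 left.
Gas +: all 2 remaining candidates are consistent.
Two candidates remain: Citrobacter freundii and Proteus mirabilis.
  Simmons citrate: + vs V — variable for at least one, does not separate.
  Urease: V vs + — variable for at least one, does not separate.
  ONPG: Citrobacter freundii +, Proteus mirabilis − — discriminates.
  ADH: V vs − — variable for at least one, does not separate.

ONPG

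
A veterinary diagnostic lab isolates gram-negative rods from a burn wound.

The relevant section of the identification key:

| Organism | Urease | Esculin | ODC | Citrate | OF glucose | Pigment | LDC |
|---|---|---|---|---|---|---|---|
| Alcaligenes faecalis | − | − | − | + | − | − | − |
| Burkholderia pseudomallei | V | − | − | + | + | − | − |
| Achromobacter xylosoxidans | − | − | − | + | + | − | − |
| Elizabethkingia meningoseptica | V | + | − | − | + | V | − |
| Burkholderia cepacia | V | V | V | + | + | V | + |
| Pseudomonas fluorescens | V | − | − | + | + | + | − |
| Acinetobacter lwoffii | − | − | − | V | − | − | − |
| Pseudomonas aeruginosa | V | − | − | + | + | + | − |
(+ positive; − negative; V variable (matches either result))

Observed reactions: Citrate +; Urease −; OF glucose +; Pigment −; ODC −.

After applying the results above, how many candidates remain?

Urease −: all 8 remaining candidates are consistent.
Pigment −: excludes Pseudomonas fluorescens, Pseudomonas aeruginosa — 6 left.
Citrate +: excludes Elizabethkingia meningoseptica — 5 left.
ODC −: all 5 remaining candidates are consistent.
OF glucose +: excludes Alcaligenes faecalis, Acinetobacter lwoffii — 3 left.
Still consistent: Achromobacter xylosoxidans, Burkholderia cepacia, Burkholderia pseudomallei.

3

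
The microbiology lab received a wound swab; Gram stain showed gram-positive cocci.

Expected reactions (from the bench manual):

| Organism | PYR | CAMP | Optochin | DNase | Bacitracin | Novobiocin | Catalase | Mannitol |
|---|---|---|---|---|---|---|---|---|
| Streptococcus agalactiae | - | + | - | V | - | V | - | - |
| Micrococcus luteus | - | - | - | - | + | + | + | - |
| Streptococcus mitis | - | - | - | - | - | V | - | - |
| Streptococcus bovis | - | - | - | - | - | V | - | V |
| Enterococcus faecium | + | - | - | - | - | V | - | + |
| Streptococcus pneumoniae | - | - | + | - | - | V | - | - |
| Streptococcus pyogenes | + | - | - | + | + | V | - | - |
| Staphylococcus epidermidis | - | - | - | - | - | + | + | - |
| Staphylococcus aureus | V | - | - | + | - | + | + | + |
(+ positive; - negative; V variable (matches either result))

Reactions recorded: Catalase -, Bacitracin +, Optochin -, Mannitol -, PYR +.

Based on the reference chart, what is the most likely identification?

Catalase -: excludes Micrococcus luteus, Staphylococcus epidermidis, Staphylococcus aureus — 6 left.
Optochin -: excludes Streptococcus pneumoniae — 5 left.
PYR +: excludes Streptococcus agalactiae, Streptococcus mitis, Streptococcus bovis — 2 left.
Mannitol -: excludes Enterococcus faecium — 1 left.
Bacitracin +: the one remaining candidate is consistent.

Streptococcus pyogenes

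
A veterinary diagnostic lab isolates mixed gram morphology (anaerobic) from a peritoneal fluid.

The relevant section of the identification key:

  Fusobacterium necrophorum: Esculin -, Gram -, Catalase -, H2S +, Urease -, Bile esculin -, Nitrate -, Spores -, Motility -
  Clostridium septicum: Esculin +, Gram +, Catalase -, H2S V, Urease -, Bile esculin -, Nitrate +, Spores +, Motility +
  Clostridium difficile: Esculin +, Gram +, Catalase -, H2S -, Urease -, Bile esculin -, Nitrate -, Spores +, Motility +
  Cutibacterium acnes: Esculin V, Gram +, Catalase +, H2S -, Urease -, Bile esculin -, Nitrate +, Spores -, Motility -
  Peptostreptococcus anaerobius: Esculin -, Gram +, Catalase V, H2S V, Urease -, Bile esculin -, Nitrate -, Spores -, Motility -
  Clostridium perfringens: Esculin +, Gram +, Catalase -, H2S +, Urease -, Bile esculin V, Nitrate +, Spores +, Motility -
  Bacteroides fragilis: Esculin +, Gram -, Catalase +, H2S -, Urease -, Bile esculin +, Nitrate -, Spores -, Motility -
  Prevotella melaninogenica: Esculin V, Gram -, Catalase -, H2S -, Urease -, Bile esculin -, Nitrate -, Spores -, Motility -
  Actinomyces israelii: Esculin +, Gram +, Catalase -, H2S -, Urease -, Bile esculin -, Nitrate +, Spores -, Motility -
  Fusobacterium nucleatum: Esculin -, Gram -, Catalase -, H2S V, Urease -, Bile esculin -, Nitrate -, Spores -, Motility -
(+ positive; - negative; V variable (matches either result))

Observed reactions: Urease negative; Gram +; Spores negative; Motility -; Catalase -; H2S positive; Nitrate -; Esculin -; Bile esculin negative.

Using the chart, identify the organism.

Peptostreptococcus anaerobius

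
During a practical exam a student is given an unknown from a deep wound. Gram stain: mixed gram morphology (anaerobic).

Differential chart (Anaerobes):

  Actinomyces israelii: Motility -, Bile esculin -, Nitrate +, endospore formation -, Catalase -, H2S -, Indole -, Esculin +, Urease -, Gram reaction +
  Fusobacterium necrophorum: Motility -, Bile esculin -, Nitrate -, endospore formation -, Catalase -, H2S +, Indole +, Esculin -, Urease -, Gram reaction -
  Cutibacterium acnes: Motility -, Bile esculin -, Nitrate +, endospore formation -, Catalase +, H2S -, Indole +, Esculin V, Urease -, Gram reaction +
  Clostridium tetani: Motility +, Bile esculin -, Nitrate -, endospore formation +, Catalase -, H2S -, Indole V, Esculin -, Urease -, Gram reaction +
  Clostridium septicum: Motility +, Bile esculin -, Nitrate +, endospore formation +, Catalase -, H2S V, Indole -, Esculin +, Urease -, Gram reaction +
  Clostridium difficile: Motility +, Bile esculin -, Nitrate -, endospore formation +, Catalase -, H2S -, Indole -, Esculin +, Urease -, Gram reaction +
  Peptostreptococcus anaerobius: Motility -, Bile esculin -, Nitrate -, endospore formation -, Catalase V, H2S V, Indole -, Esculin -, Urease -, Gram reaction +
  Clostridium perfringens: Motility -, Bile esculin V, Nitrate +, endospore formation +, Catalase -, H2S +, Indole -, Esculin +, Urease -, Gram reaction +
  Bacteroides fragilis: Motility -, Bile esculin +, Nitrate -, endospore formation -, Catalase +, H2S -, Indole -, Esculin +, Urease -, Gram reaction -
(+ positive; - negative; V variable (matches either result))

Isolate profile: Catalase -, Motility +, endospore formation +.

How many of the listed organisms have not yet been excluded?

3

Motility +: excludes 6 organisms — 3 left.
Catalase -: all 3 remaining candidates are consistent.
endospore formation +: all 3 remaining candidates are consistent.
Still consistent: Clostridium difficile, Clostridium septicum, Clostridium tetani.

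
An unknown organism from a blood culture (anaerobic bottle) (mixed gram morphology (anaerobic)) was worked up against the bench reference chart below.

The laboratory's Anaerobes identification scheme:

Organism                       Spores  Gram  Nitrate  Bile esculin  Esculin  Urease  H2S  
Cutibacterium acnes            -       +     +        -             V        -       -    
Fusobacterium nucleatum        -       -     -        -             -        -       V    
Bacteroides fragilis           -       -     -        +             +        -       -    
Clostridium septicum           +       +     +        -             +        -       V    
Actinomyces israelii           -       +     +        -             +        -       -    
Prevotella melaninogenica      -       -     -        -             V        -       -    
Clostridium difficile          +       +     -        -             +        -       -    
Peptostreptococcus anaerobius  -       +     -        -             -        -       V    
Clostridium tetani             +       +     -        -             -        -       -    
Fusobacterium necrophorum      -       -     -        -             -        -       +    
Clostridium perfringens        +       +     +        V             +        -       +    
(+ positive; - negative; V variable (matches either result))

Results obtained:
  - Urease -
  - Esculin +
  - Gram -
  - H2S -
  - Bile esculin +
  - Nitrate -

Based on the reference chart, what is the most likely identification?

H2S -: excludes Fusobacterium necrophorum, Clostridium perfringens — 9 left.
Gram -: excludes 6 organisms — 3 left.
Bile esculin +: excludes Fusobacterium nucleatum, Prevotella melaninogenica — 1 left.
Nitrate -: the one remaining candidate is consistent.
Urease -: the one remaining candidate is consistent.
Esculin +: the one remaining candidate is consistent.

Bacteroides fragilis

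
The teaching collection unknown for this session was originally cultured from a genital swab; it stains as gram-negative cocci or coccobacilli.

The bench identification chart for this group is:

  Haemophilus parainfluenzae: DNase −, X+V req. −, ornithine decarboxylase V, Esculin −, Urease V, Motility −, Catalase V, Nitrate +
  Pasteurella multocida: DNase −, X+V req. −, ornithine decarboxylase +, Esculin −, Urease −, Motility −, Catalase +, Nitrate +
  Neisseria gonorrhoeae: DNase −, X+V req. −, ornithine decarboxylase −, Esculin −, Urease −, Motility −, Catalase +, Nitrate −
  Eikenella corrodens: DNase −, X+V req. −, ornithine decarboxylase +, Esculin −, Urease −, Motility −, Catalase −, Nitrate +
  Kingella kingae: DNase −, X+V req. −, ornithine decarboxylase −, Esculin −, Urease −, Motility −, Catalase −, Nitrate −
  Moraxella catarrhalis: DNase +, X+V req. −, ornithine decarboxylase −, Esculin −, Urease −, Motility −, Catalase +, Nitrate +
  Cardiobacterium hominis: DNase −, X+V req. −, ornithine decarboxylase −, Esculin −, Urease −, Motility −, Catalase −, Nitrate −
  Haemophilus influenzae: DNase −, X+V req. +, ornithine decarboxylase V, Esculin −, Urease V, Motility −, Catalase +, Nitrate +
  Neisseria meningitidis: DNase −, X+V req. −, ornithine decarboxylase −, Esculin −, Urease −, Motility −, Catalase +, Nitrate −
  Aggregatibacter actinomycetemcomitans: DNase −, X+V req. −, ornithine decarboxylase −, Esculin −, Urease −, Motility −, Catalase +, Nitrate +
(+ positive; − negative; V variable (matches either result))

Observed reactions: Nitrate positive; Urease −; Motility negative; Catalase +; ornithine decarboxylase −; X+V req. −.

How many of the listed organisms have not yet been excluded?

X+V req. −: excludes Haemophilus influenzae — 9 left.
Urease −: all 9 remaining candidates are consistent.
Catalase +: excludes Eikenella corrodens, Kingella kingae, Cardiobacterium hominis — 6 left.
Motility −: all 6 remaining candidates are consistent.
ornithine decarboxylase −: excludes Pasteurella multocida — 5 left.
Nitrate +: excludes Neisseria gonorrhoeae, Neisseria meningitidis — 3 left.
Still consistent: Aggregatibacter actinomycetemcomitans, Haemophilus parainfluenzae, Moraxella catarrhalis.

3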